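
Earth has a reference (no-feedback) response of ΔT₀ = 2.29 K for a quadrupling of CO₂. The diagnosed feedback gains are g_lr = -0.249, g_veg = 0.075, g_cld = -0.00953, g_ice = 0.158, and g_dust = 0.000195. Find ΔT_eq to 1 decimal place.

Total gain g = -0.249 + 0.075 − 0.00953 + 0.158 + 0.000195 = -0.025335.
Amplification A = 1/(1 + 0.025335) = 0.9753.
ΔT = 2.29 × 0.9753 = 2.2 K.

2.2 K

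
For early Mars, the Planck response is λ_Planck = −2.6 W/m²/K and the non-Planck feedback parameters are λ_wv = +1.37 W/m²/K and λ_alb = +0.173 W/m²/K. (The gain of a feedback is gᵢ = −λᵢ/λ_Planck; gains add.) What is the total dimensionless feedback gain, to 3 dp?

Convert to gains: g_wv = 1.37/2.6 = 0.5269; g_alb = 0.173/2.6 = 0.06654.
Total gain g = 0.59344.

0.593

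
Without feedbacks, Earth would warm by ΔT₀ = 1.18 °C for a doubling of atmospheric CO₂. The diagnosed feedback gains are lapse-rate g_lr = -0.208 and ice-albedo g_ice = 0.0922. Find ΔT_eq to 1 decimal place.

Total gain g = -0.208 + 0.0922 = -0.1158.
Amplification A = 1/(1 + 0.1158) = 0.8962.
ΔT = 1.18 × 0.8962 = 1.1 °C.

1.1 °C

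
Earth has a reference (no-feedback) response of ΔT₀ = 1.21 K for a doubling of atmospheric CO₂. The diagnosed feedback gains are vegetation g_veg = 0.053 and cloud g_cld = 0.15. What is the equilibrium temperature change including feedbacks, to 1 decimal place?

1.5 K

Total gain g = 0.053 + 0.15 = 0.203.
Amplification A = 1/(1 − 0.203) = 1.255.
ΔT = 1.21 × 1.255 = 1.5 K.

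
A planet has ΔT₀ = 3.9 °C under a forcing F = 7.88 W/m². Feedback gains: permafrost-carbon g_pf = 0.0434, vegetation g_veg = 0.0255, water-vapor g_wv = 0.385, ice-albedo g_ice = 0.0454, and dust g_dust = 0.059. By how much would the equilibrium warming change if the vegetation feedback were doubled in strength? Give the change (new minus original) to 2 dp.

Original: g = 0.5583, ΔT = 3.9/(1−0.5583) = 8.8295 °C.
With doubled vegetation: g' = 0.5838, ΔT' = 3.9/(1−0.5838) = 9.3705 °C.
Change = 9.3705 − 8.8295 = 0.54 °C.

0.54 °C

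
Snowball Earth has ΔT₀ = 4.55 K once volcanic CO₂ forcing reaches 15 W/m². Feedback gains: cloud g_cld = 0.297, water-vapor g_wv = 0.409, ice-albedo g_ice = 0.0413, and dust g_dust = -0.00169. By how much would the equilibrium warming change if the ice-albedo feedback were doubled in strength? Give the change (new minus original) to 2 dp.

3.47 K

Original: g = 0.74561, ΔT = 4.55/(1−0.74561) = 17.8859 K.
With doubled ice-albedo: g' = 0.78691, ΔT' = 4.55/(1−0.78691) = 21.3525 K.
Change = 21.3525 − 17.8859 = 3.47 K.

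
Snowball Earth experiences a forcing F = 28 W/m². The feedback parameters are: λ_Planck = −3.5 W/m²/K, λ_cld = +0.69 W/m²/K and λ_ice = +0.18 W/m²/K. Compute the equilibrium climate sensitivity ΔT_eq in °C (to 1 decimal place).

Net feedback parameter λ = (−3.5) + (+0.69) + (+0.18) = -2.63 W/m²/K.
ΔT = −F/λ = −28/(-2.63) = 10.6 °C.

10.6 °C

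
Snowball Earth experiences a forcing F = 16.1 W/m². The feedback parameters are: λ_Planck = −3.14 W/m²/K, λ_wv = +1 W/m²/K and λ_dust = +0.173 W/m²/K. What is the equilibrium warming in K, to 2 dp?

Net feedback parameter λ = (−3.14) + (+1) + (+0.173) = -1.967 W/m²/K.
ΔT = −F/λ = −16.1/(-1.967) = 8.19 K.

8.19 K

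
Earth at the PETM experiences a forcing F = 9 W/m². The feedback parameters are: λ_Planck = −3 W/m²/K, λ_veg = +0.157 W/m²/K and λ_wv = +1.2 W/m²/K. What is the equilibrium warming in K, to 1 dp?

Net feedback parameter λ = (−3) + (+0.157) + (+1.2) = -1.643 W/m²/K.
ΔT = −F/λ = −9/(-1.643) = 5.5 K.

5.5 K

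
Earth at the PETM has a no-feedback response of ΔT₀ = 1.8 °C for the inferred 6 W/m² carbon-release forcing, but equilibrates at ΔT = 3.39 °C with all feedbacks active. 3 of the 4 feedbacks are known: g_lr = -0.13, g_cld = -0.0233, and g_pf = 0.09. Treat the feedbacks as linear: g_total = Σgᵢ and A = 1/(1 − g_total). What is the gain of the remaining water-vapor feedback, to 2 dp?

0.53

Amplification A = ΔT/ΔT₀ = 3.39/1.8 = 1.883.
Total gain g = 1 − 1/A = 1 − 1/1.883 = 0.4689.
Known gains sum to -0.13 − 0.0233 + 0.09 = -0.0633.
g_wv = 0.4689 + 0.0633 = 0.53.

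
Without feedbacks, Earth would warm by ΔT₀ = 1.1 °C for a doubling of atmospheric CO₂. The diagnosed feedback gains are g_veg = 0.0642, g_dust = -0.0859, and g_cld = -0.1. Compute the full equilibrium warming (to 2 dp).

Total gain g = 0.0642 − 0.0859 − 0.1 = -0.1217.
Amplification A = 1/(1 + 0.1217) = 0.8915.
ΔT = 1.1 × 0.8915 = 0.98 °C.

0.98 °C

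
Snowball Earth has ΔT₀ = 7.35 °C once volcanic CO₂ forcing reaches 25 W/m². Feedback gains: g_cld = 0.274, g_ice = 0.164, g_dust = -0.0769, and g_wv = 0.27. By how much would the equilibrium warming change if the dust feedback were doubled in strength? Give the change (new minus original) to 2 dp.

Original: g = 0.6311, ΔT = 7.35/(1−0.6311) = 19.9241 °C.
With doubled dust: g' = 0.5542, ΔT' = 7.35/(1−0.5542) = 16.4872 °C.
Change = 16.4872 − 19.9241 = -3.44 °C.

-3.44 °C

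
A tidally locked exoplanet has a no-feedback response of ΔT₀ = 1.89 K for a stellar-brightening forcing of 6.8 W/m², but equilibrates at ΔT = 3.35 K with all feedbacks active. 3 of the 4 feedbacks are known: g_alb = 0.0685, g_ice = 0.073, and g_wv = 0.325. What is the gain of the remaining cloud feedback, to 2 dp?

-0.03

Amplification A = ΔT/ΔT₀ = 3.35/1.89 = 1.772.
Total gain g = 1 − 1/A = 1 − 1/1.772 = 0.4357.
Known gains sum to 0.0685 + 0.073 + 0.325 = 0.4665.
g_cld = 0.4357 − 0.4665 = -0.03.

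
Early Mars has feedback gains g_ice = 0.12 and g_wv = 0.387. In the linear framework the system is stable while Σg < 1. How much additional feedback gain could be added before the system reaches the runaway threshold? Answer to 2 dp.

Current total gain = 0.12 + 0.387 = 0.507.
Margin to runaway = 1 − 0.507 = 0.49.

0.49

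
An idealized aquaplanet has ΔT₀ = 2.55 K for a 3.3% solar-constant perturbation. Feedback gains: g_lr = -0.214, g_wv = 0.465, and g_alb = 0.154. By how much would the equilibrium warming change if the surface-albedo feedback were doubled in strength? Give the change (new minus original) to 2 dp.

1.50 K

Original: g = 0.405, ΔT = 2.55/(1−0.405) = 4.2857 K.
With doubled surface-albedo: g' = 0.559, ΔT' = 2.55/(1−0.559) = 5.7823 K.
Change = 5.7823 − 4.2857 = 1.50 K.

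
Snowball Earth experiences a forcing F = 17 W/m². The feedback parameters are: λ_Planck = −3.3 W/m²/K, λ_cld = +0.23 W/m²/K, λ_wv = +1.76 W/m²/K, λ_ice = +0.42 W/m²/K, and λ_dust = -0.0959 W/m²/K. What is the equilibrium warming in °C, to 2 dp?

Net feedback parameter λ = (−3.3) + (+0.23) + (+1.76) + (+0.42) + (-0.0959) = -0.9859 W/m²/K.
ΔT = −F/λ = −17/(-0.9859) = 17.24 °C.

17.24 °C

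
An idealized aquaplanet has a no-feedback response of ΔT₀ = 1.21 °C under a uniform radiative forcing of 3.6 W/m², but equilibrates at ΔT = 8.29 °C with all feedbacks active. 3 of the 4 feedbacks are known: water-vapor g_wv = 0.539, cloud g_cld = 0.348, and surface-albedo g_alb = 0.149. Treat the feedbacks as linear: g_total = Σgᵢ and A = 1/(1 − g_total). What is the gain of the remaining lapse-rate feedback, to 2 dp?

-0.18

Amplification A = ΔT/ΔT₀ = 8.29/1.21 = 6.851.
Total gain g = 1 − 1/A = 1 − 1/6.851 = 0.854.
Known gains sum to 0.539 + 0.348 + 0.149 = 1.036.
g_lr = 0.854 − 1.036 = -0.18.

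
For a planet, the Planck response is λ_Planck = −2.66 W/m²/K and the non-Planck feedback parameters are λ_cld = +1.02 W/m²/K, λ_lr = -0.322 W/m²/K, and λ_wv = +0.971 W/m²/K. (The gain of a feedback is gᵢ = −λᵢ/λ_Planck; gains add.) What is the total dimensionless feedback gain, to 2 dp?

Convert to gains: g_cld = 1.02/2.66 = 0.3835; g_lr = -0.322/2.66 = -0.1211; g_wv = 0.971/2.66 = 0.365.
Total gain g = 0.6274.

0.63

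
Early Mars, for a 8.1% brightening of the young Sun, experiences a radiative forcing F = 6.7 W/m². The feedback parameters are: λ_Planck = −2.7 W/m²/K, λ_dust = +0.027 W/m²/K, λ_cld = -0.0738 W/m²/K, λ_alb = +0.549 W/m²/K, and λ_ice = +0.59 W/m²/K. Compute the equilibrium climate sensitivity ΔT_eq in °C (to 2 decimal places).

Net feedback parameter λ = (−2.7) + (+0.027) + (-0.0738) + (+0.549) + (+0.59) = -1.6078 W/m²/K.
ΔT = −F/λ = −6.7/(-1.6078) = 4.17 °C.

4.17 °C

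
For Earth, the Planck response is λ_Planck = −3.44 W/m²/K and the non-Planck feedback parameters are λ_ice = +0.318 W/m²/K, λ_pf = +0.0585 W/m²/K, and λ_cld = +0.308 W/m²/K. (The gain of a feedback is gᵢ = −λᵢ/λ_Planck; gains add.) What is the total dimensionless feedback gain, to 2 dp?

Convert to gains: g_ice = 0.318/3.44 = 0.09244; g_pf = 0.0585/3.44 = 0.01701; g_cld = 0.308/3.44 = 0.08953.
Total gain g = 0.19898.

0.20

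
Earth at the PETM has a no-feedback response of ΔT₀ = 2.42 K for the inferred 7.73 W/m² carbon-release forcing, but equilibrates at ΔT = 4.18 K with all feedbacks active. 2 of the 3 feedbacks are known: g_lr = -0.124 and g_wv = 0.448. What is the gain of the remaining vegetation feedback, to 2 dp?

0.10

Amplification A = ΔT/ΔT₀ = 4.18/2.42 = 1.727.
Total gain g = 1 − 1/A = 1 − 1/1.727 = 0.421.
Known gains sum to -0.124 + 0.448 = 0.324.
g_veg = 0.421 − 0.324 = 0.10.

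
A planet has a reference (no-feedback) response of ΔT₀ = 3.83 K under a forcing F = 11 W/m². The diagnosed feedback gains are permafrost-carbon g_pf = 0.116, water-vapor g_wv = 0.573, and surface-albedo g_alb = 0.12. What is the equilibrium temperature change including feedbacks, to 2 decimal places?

Total gain g = 0.116 + 0.573 + 0.12 = 0.809.
Amplification A = 1/(1 − 0.809) = 5.236.
ΔT = 3.83 × 5.236 = 20.05 K.

20.05 K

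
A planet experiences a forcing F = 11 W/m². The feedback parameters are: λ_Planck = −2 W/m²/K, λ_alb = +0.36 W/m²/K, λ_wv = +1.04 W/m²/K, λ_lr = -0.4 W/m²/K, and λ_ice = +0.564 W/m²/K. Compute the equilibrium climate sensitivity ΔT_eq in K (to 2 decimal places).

25.23 K

Net feedback parameter λ = (−2) + (+0.36) + (+1.04) + (-0.4) + (+0.564) = -0.436 W/m²/K.
ΔT = −F/λ = −11/(-0.436) = 25.23 K.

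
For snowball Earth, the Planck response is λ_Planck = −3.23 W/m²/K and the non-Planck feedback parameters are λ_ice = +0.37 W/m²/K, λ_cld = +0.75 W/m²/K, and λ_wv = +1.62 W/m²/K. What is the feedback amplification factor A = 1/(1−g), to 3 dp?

6.592

Convert to gains: g_ice = 0.37/3.23 = 0.1146; g_cld = 0.75/3.23 = 0.2322; g_wv = 1.62/3.23 = 0.5015.
Total gain g = 0.8483.
A = 1/(1 − 0.8483) = 6.592.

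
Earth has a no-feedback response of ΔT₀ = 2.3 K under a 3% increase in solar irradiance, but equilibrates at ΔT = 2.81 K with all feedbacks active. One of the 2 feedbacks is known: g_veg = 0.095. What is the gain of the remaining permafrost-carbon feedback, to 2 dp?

0.09

Amplification A = ΔT/ΔT₀ = 2.81/2.3 = 1.222.
Total gain g = 1 − 1/A = 1 − 1/1.222 = 0.1817.
The known gain is 0.095.
g_pf = 0.1817 − 0.095 = 0.09.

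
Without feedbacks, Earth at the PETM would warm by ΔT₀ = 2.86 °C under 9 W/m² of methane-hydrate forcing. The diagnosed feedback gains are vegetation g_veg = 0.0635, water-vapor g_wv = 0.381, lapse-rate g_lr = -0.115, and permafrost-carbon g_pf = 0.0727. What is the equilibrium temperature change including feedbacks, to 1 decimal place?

Total gain g = 0.0635 + 0.381 − 0.115 + 0.0727 = 0.4022.
Amplification A = 1/(1 − 0.4022) = 1.673.
ΔT = 2.86 × 1.673 = 4.8 °C.

4.8 °C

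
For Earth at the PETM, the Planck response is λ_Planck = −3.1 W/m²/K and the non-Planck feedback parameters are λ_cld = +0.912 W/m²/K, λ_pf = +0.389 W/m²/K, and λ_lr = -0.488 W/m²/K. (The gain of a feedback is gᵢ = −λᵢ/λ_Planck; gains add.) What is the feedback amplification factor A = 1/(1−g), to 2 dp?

1.36

Convert to gains: g_cld = 0.912/3.1 = 0.2942; g_pf = 0.389/3.1 = 0.1255; g_lr = -0.488/3.1 = -0.1574.
Total gain g = 0.2623.
A = 1/(1 − 0.2623) = 1.36.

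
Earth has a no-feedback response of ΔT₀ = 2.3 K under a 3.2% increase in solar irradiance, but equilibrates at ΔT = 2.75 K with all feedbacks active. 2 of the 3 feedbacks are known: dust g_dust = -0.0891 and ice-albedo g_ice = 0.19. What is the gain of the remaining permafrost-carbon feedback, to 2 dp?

Amplification A = ΔT/ΔT₀ = 2.75/2.3 = 1.196.
Total gain g = 1 − 1/A = 1 − 1/1.196 = 0.1639.
Known gains sum to -0.0891 + 0.19 = 0.1009.
g_pf = 0.1639 − 0.1009 = 0.06.

0.06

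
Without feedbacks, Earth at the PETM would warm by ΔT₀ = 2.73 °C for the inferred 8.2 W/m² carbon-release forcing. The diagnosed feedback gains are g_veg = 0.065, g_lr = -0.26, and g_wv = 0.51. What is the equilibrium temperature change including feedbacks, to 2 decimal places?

Total gain g = 0.065 − 0.26 + 0.51 = 0.315.
Amplification A = 1/(1 − 0.315) = 1.46.
ΔT = 2.73 × 1.46 = 3.99 °C.

3.99 °C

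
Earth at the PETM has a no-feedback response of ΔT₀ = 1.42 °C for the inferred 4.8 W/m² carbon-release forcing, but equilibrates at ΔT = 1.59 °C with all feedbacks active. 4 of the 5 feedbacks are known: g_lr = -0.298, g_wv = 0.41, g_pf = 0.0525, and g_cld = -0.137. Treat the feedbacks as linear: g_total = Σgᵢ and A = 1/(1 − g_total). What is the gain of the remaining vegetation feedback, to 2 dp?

0.08

Amplification A = ΔT/ΔT₀ = 1.59/1.42 = 1.12.
Total gain g = 1 − 1/A = 1 − 1/1.12 = 0.1071.
Known gains sum to -0.298 + 0.41 + 0.0525 − 0.137 = 0.0275.
g_veg = 0.1071 − 0.0275 = 0.08.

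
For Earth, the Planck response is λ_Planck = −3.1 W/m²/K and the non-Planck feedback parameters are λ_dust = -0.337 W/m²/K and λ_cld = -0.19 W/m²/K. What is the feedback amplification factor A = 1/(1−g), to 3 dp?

Convert to gains: g_dust = -0.337/3.1 = -0.1087; g_cld = -0.19/3.1 = -0.06129.
Total gain g = -0.16999.
A = 1/(1 + 0.16999) = 0.855.

0.855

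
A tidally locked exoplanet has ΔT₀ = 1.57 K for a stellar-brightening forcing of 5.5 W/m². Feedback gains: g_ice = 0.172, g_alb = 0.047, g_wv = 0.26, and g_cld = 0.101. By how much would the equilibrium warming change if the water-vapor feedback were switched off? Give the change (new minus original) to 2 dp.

-1.43 K

Original: g = 0.58, ΔT = 1.57/(1−0.58) = 3.7381 K.
Without water-vapor: g' = 0.32, ΔT' = 1.57/(1−0.32) = 2.3088 K.
Change = 2.3088 − 3.7381 = -1.43 K.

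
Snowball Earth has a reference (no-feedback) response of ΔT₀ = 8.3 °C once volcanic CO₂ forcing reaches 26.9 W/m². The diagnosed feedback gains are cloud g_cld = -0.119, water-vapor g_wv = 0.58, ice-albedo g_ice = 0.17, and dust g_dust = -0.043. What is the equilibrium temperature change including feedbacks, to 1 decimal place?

Total gain g = -0.119 + 0.58 + 0.17 − 0.043 = 0.588.
Amplification A = 1/(1 − 0.588) = 2.427.
ΔT = 8.3 × 2.427 = 20.1 °C.

20.1 °C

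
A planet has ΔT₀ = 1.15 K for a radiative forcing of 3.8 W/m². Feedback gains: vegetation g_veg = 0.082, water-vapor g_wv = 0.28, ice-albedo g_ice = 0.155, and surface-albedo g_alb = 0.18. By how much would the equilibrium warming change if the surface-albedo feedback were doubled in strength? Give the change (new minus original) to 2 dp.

5.55 K

Original: g = 0.697, ΔT = 1.15/(1−0.697) = 3.7954 K.
With doubled surface-albedo: g' = 0.877, ΔT' = 1.15/(1−0.877) = 9.3496 K.
Change = 9.3496 − 3.7954 = 5.55 K.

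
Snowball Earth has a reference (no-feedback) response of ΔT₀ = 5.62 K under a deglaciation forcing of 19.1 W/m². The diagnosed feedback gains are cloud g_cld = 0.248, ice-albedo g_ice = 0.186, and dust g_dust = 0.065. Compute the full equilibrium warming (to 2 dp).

11.22 K

Total gain g = 0.248 + 0.186 + 0.065 = 0.499.
Amplification A = 1/(1 − 0.499) = 1.996.
ΔT = 5.62 × 1.996 = 11.22 K.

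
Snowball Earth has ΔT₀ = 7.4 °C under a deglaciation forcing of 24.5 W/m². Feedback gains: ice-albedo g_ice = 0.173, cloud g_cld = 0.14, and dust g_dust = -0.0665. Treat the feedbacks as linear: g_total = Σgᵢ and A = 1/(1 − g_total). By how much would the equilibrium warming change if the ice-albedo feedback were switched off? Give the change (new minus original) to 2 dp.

-1.83 °C

Original: g = 0.2465, ΔT = 7.4/(1−0.2465) = 9.8208 °C.
Without ice-albedo: g' = 0.0735, ΔT' = 7.4/(1−0.0735) = 7.9870 °C.
Change = 7.9870 − 9.8208 = -1.83 °C.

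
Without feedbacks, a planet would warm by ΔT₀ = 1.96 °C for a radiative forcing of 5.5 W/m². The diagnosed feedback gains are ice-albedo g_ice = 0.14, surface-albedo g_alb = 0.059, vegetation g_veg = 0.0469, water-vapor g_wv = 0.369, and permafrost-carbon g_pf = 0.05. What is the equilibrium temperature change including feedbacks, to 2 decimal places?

Total gain g = 0.14 + 0.059 + 0.0469 + 0.369 + 0.05 = 0.6649.
Amplification A = 1/(1 − 0.6649) = 2.984.
ΔT = 1.96 × 2.984 = 5.85 °C.

5.85 °C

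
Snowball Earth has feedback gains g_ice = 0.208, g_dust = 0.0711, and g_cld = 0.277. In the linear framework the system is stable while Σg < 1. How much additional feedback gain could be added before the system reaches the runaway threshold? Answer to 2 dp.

Current total gain = 0.208 + 0.0711 + 0.277 = 0.5561.
Margin to runaway = 1 − 0.5561 = 0.44.

0.44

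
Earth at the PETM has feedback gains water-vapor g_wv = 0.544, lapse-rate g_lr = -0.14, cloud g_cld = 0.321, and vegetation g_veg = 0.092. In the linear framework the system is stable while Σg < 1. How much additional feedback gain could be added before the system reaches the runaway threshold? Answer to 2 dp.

0.18

Current total gain = 0.544 − 0.14 + 0.321 + 0.092 = 0.817.
Margin to runaway = 1 − 0.817 = 0.18.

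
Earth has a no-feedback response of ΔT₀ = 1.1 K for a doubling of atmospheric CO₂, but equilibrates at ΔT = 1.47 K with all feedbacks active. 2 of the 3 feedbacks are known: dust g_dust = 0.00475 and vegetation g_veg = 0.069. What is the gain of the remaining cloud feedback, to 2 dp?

0.18

Amplification A = ΔT/ΔT₀ = 1.47/1.1 = 1.336.
Total gain g = 1 − 1/A = 1 − 1/1.336 = 0.2515.
Known gains sum to 0.00475 + 0.069 = 0.07375.
g_cld = 0.2515 − 0.07375 = 0.18.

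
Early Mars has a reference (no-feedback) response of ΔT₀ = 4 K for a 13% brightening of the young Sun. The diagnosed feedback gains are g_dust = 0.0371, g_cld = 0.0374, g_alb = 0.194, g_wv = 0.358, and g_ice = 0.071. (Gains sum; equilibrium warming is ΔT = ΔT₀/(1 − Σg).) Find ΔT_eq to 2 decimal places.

Total gain g = 0.0371 + 0.0374 + 0.194 + 0.358 + 0.071 = 0.6975.
Amplification A = 1/(1 − 0.6975) = 3.306.
ΔT = 4 × 3.306 = 13.22 K.

13.22 K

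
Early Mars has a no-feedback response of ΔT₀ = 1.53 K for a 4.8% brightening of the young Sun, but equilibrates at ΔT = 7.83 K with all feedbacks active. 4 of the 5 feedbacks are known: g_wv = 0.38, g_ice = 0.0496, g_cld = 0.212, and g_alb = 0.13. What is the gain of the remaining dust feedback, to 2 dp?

0.03

Amplification A = ΔT/ΔT₀ = 7.83/1.53 = 5.118.
Total gain g = 1 − 1/A = 1 − 1/5.118 = 0.8046.
Known gains sum to 0.38 + 0.0496 + 0.212 + 0.13 = 0.7716.
g_dust = 0.8046 − 0.7716 = 0.03.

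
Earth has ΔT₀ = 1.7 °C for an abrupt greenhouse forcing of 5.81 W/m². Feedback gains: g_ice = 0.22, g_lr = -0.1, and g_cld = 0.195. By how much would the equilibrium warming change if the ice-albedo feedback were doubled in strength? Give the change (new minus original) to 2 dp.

1.17 °C

Original: g = 0.315, ΔT = 1.7/(1−0.315) = 2.4818 °C.
With doubled ice-albedo: g' = 0.535, ΔT' = 1.7/(1−0.535) = 3.6559 °C.
Change = 3.6559 − 2.4818 = 1.17 °C.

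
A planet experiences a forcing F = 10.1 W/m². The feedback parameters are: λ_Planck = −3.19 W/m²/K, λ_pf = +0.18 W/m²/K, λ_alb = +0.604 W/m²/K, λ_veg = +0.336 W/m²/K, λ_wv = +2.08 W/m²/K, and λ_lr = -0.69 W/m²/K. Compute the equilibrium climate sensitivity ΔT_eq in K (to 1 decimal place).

Net feedback parameter λ = (−3.19) + (+0.18) + (+0.604) + (+0.336) + (+2.08) + (-0.69) = -0.68 W/m²/K.
ΔT = −F/λ = −10.1/(-0.68) = 14.9 K.

14.9 K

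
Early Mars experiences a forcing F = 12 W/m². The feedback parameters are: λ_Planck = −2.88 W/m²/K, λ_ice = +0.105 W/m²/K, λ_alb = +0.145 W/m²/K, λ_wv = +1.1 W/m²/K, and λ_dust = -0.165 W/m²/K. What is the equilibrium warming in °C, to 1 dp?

7.1 °C

Net feedback parameter λ = (−2.88) + (+0.105) + (+0.145) + (+1.1) + (-0.165) = -1.695 W/m²/K.
ΔT = −F/λ = −12/(-1.695) = 7.1 °C.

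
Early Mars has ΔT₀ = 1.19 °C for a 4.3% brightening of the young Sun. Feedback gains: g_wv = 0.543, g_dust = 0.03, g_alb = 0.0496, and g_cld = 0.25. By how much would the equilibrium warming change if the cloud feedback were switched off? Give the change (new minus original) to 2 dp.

Original: g = 0.8726, ΔT = 1.19/(1−0.8726) = 9.3407 °C.
Without cloud: g' = 0.6226, ΔT' = 1.19/(1−0.6226) = 3.1532 °C.
Change = 3.1532 − 9.3407 = -6.19 °C.

-6.19 °C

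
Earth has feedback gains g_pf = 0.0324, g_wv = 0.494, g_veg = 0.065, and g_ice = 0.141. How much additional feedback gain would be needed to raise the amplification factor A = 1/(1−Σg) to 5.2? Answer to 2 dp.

Current total gain = 0.7324.
Target gain for A = 5.2: g* = 1 − 1/5.2 = 0.8077.
Additional gain needed = 0.8077 − 0.7324 = 0.08.

0.08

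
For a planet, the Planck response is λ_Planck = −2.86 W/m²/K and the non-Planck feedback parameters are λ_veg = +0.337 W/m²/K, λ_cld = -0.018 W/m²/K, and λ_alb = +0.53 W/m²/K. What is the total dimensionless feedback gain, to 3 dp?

Convert to gains: g_veg = 0.337/2.86 = 0.1178; g_cld = -0.018/2.86 = -0.006294; g_alb = 0.53/2.86 = 0.1853.
Total gain g = 0.296806.

0.297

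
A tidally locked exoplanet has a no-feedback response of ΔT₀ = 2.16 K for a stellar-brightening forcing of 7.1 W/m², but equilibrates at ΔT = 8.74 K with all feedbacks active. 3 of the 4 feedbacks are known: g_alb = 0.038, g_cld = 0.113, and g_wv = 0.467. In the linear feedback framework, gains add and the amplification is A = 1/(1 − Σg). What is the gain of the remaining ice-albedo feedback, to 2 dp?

Amplification A = ΔT/ΔT₀ = 8.74/2.16 = 4.046.
Total gain g = 1 − 1/A = 1 − 1/4.046 = 0.7528.
Known gains sum to 0.038 + 0.113 + 0.467 = 0.618.
g_ice = 0.7528 − 0.618 = 0.13.

0.13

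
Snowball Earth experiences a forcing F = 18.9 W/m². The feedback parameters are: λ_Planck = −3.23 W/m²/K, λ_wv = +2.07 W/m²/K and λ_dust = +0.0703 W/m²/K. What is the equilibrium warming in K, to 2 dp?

Net feedback parameter λ = (−3.23) + (+2.07) + (+0.0703) = -1.0897 W/m²/K.
ΔT = −F/λ = −18.9/(-1.0897) = 17.34 K.

17.34 K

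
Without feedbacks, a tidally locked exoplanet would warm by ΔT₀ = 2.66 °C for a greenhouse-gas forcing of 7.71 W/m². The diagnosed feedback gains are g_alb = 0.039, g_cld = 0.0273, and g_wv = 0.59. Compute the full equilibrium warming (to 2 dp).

Total gain g = 0.039 + 0.0273 + 0.59 = 0.6563.
Amplification A = 1/(1 − 0.6563) = 2.91.
ΔT = 2.66 × 2.91 = 7.74 °C.

7.74 °C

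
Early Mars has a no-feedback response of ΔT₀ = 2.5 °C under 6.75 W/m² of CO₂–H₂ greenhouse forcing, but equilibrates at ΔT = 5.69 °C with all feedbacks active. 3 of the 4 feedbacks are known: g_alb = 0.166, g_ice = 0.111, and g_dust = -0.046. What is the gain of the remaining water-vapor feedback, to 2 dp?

0.33

Amplification A = ΔT/ΔT₀ = 5.69/2.5 = 2.276.
Total gain g = 1 − 1/A = 1 − 1/2.276 = 0.5606.
Known gains sum to 0.166 + 0.111 − 0.046 = 0.231.
g_wv = 0.5606 − 0.231 = 0.33.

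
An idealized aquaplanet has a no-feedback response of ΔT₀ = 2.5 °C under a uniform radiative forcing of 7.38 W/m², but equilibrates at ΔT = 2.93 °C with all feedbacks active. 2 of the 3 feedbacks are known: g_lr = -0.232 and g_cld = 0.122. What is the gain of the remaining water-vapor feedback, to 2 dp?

0.26

Amplification A = ΔT/ΔT₀ = 2.93/2.5 = 1.172.
Total gain g = 1 − 1/A = 1 − 1/1.172 = 0.1468.
Known gains sum to -0.232 + 0.122 = -0.11.
g_wv = 0.1468 + 0.11 = 0.26.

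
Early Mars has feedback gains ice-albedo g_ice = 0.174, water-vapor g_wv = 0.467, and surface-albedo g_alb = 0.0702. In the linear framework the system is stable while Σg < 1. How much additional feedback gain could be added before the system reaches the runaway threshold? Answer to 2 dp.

0.29

Current total gain = 0.174 + 0.467 + 0.0702 = 0.7112.
Margin to runaway = 1 − 0.7112 = 0.29.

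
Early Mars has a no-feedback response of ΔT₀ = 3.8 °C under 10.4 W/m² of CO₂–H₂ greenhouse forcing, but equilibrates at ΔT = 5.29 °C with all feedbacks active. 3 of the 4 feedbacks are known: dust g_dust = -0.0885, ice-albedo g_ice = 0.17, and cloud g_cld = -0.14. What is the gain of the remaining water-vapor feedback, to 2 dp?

0.34

Amplification A = ΔT/ΔT₀ = 5.29/3.8 = 1.392.
Total gain g = 1 − 1/A = 1 − 1/1.392 = 0.2816.
Known gains sum to -0.0885 + 0.17 − 0.14 = -0.0585.
g_wv = 0.2816 + 0.0585 = 0.34.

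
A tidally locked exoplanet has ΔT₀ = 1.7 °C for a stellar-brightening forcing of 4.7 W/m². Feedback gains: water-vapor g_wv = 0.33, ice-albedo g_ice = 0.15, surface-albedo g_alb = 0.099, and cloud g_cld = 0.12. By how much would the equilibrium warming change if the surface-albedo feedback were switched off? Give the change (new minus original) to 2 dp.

-1.40 °C

Original: g = 0.699, ΔT = 1.7/(1−0.699) = 5.6478 °C.
Without surface-albedo: g' = 0.6, ΔT' = 1.7/(1−0.6) = 4.2500 °C.
Change = 4.2500 − 5.6478 = -1.40 °C.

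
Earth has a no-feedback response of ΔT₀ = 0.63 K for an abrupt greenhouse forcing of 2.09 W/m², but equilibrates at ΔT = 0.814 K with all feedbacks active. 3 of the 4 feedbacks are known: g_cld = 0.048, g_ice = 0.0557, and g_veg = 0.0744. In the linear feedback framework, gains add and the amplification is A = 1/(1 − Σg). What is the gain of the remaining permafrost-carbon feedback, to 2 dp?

Amplification A = ΔT/ΔT₀ = 0.814/0.63 = 1.292.
Total gain g = 1 − 1/A = 1 − 1/1.292 = 0.226.
Known gains sum to 0.048 + 0.0557 + 0.0744 = 0.1781.
g_pf = 0.226 − 0.1781 = 0.05.

0.05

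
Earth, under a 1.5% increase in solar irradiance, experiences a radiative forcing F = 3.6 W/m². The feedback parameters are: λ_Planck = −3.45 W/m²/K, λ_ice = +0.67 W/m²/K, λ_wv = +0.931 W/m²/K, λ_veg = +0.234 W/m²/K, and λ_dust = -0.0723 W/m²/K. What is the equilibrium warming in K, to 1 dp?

Net feedback parameter λ = (−3.45) + (+0.67) + (+0.931) + (+0.234) + (-0.0723) = -1.6873 W/m²/K.
ΔT = −F/λ = −3.6/(-1.6873) = 2.1 K.

2.1 K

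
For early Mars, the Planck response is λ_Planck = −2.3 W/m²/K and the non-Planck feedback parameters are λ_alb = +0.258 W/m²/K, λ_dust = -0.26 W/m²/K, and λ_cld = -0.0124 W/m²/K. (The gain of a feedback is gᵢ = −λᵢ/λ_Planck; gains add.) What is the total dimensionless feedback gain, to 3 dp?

-0.006

Convert to gains: g_alb = 0.258/2.3 = 0.1122; g_dust = -0.26/2.3 = -0.113; g_cld = -0.0124/2.3 = -0.005391.
Total gain g = -0.006191.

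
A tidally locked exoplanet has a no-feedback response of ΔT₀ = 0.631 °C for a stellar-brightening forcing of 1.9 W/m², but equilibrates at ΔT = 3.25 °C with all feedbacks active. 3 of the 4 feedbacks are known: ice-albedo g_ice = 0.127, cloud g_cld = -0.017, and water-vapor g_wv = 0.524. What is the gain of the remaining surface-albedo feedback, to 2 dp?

Amplification A = ΔT/ΔT₀ = 3.25/0.631 = 5.151.
Total gain g = 1 − 1/A = 1 − 1/5.151 = 0.8059.
Known gains sum to 0.127 − 0.017 + 0.524 = 0.634.
g_alb = 0.8059 − 0.634 = 0.17.

0.17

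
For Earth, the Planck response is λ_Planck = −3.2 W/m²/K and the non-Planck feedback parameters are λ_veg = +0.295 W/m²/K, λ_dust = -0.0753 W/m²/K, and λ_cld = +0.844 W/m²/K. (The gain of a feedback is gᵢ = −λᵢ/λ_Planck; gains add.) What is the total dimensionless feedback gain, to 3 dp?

0.332

Convert to gains: g_veg = 0.295/3.2 = 0.09219; g_dust = -0.0753/3.2 = -0.02353; g_cld = 0.844/3.2 = 0.2637.
Total gain g = 0.33236.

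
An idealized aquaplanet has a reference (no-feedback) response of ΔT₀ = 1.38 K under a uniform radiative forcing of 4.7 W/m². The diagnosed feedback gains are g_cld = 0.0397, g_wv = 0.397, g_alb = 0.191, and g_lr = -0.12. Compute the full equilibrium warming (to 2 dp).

Total gain g = 0.0397 + 0.397 + 0.191 − 0.12 = 0.5077.
Amplification A = 1/(1 − 0.5077) = 2.031.
ΔT = 1.38 × 2.031 = 2.80 K.

2.80 K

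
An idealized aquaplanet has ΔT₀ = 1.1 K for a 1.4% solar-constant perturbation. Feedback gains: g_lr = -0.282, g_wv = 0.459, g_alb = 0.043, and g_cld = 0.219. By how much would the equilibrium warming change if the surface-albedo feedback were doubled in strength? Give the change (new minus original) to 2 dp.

Original: g = 0.439, ΔT = 1.1/(1−0.439) = 1.9608 K.
With doubled surface-albedo: g' = 0.482, ΔT' = 1.1/(1−0.482) = 2.1236 K.
Change = 2.1236 − 1.9608 = 0.16 K.

0.16 K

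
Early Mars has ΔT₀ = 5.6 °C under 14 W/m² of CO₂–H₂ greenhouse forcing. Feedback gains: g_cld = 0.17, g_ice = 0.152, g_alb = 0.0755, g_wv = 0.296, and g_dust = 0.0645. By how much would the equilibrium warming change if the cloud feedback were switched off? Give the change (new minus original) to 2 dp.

Original: g = 0.758, ΔT = 5.6/(1−0.758) = 23.1405 °C.
Without cloud: g' = 0.588, ΔT' = 5.6/(1−0.588) = 13.5922 °C.
Change = 13.5922 − 23.1405 = -9.55 °C.

-9.55 °C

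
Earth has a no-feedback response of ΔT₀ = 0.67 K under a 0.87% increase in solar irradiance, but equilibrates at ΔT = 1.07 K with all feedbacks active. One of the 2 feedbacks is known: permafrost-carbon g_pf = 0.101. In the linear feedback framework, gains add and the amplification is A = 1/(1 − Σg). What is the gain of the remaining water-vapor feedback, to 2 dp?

0.27

Amplification A = ΔT/ΔT₀ = 1.07/0.67 = 1.597.
Total gain g = 1 − 1/A = 1 − 1/1.597 = 0.3738.
The known gain is 0.101.
g_wv = 0.3738 − 0.101 = 0.27.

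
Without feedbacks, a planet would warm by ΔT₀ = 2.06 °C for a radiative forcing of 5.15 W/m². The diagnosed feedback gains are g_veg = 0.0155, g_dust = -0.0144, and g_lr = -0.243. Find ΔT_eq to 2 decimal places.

Total gain g = 0.0155 − 0.0144 − 0.243 = -0.2419.
Amplification A = 1/(1 + 0.2419) = 0.8052.
ΔT = 2.06 × 0.8052 = 1.66 °C.

1.66 °C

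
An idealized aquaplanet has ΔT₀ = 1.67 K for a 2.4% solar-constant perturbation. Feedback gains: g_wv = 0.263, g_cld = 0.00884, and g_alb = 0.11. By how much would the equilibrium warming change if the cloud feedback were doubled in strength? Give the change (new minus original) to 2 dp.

Original: g = 0.38184, ΔT = 1.67/(1−0.38184) = 2.7016 K.
With doubled cloud: g' = 0.39068, ΔT' = 1.67/(1−0.39068) = 2.7408 K.
Change = 2.7408 − 2.7016 = 0.04 K.

0.04 K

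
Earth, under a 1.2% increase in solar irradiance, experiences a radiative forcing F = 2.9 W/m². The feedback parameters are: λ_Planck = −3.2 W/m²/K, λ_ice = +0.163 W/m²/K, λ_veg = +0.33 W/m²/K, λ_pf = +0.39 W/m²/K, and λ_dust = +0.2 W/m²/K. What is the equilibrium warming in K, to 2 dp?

Net feedback parameter λ = (−3.2) + (+0.163) + (+0.33) + (+0.39) + (+0.2) = -2.117 W/m²/K.
ΔT = −F/λ = −2.9/(-2.117) = 1.37 K.

1.37 K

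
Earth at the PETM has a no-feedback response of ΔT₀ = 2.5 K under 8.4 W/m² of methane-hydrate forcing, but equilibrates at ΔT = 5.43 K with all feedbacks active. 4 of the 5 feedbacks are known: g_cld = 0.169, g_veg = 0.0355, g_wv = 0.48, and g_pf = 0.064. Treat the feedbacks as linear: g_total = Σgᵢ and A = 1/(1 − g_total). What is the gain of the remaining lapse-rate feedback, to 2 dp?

-0.21

Amplification A = ΔT/ΔT₀ = 5.43/2.5 = 2.172.
Total gain g = 1 − 1/A = 1 − 1/2.172 = 0.5396.
Known gains sum to 0.169 + 0.0355 + 0.48 + 0.064 = 0.7485.
g_lr = 0.5396 − 0.7485 = -0.21.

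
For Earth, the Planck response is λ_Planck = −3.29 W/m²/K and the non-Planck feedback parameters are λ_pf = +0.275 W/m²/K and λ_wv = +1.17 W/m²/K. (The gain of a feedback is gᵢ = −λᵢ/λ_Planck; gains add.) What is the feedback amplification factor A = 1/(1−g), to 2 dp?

Convert to gains: g_pf = 0.275/3.29 = 0.08359; g_wv = 1.17/3.29 = 0.3556.
Total gain g = 0.43919.
A = 1/(1 − 0.43919) = 1.78.

1.78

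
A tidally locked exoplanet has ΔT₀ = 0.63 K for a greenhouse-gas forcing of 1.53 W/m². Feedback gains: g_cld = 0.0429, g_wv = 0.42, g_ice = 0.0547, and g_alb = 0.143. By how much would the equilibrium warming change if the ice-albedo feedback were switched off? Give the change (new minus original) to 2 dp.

Original: g = 0.6606, ΔT = 0.63/(1−0.6606) = 1.8562 K.
Without ice-albedo: g' = 0.6059, ΔT' = 0.63/(1−0.6059) = 1.5986 K.
Change = 1.5986 − 1.8562 = -0.26 K.

-0.26 K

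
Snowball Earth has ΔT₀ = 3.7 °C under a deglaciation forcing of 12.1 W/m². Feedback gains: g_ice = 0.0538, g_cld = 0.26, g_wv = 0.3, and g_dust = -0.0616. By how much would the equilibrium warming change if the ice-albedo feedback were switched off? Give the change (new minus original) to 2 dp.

Original: g = 0.5522, ΔT = 3.7/(1−0.5522) = 8.2626 °C.
Without ice-albedo: g' = 0.4984, ΔT' = 3.7/(1−0.4984) = 7.3764 °C.
Change = 7.3764 − 8.2626 = -0.89 °C.

-0.89 °C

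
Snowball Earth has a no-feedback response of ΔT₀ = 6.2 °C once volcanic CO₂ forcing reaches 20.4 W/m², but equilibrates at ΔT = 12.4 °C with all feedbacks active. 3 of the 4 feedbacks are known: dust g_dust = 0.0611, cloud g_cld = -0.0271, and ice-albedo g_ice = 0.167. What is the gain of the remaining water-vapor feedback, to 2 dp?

Amplification A = ΔT/ΔT₀ = 12.4/6.2 = 2.
Total gain g = 1 − 1/A = 1 − 1/2 = 0.5.
Known gains sum to 0.0611 − 0.0271 + 0.167 = 0.201.
g_wv = 0.5 − 0.201 = 0.30.

0.30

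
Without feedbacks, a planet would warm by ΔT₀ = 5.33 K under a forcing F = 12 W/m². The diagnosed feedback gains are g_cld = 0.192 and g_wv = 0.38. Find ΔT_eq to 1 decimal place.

12.5 K

Total gain g = 0.192 + 0.38 = 0.572.
Amplification A = 1/(1 − 0.572) = 2.336.
ΔT = 5.33 × 2.336 = 12.5 K.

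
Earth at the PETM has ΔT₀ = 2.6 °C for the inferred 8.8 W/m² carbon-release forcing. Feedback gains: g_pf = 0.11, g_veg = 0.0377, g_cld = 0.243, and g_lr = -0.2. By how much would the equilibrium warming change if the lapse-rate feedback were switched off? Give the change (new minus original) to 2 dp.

Original: g = 0.1907, ΔT = 2.6/(1−0.1907) = 3.2127 °C.
Without lapse-rate: g' = 0.3907, ΔT' = 2.6/(1−0.3907) = 4.2672 °C.
Change = 4.2672 − 3.2127 = 1.05 °C.

1.05 °C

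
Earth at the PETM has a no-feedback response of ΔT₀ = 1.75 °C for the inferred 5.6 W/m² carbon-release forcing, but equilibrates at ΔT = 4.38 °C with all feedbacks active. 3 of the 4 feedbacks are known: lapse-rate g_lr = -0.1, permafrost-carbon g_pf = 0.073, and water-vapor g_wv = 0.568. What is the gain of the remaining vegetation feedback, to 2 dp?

0.06

Amplification A = ΔT/ΔT₀ = 4.38/1.75 = 2.503.
Total gain g = 1 − 1/A = 1 − 1/2.503 = 0.6005.
Known gains sum to -0.1 + 0.073 + 0.568 = 0.541.
g_veg = 0.6005 − 0.541 = 0.06.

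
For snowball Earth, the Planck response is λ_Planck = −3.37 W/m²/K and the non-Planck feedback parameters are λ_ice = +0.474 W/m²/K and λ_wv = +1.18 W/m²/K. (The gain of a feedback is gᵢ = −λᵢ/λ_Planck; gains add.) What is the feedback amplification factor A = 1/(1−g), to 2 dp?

1.96

Convert to gains: g_ice = 0.474/3.37 = 0.1407; g_wv = 1.18/3.37 = 0.3501.
Total gain g = 0.4908.
A = 1/(1 − 0.4908) = 1.96.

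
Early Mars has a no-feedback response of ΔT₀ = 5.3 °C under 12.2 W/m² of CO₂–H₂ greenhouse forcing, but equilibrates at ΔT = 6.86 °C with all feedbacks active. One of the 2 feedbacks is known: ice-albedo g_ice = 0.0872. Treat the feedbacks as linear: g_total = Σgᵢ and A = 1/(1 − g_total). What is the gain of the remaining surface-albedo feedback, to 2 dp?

0.14

Amplification A = ΔT/ΔT₀ = 6.86/5.3 = 1.294.
Total gain g = 1 − 1/A = 1 − 1/1.294 = 0.2272.
The known gain is 0.0872.
g_alb = 0.2272 − 0.0872 = 0.14.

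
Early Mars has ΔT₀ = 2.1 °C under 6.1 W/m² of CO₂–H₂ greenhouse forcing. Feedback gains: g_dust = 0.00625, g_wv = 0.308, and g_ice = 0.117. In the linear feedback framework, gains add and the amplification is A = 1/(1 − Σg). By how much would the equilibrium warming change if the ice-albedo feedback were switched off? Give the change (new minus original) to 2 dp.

-0.63 °C

Original: g = 0.43125, ΔT = 2.1/(1−0.43125) = 3.6923 °C.
Without ice-albedo: g' = 0.31425, ΔT' = 2.1/(1−0.31425) = 3.0623 °C.
Change = 3.0623 − 3.6923 = -0.63 °C.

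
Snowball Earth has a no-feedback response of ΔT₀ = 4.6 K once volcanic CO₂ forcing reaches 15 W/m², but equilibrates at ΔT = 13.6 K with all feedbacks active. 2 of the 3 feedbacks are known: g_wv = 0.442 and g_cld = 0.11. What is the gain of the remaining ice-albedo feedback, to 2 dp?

Amplification A = ΔT/ΔT₀ = 13.6/4.6 = 2.957.
Total gain g = 1 − 1/A = 1 − 1/2.957 = 0.6618.
Known gains sum to 0.442 + 0.11 = 0.552.
g_ice = 0.6618 − 0.552 = 0.11.

0.11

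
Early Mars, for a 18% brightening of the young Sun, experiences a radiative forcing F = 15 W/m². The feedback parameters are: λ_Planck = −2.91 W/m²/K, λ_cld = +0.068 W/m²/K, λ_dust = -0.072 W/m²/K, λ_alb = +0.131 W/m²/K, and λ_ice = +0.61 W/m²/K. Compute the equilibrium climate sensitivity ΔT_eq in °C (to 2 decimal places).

Net feedback parameter λ = (−2.91) + (+0.068) + (-0.072) + (+0.131) + (+0.61) = -2.173 W/m²/K.
ΔT = −F/λ = −15/(-2.173) = 6.90 °C.

6.90 °C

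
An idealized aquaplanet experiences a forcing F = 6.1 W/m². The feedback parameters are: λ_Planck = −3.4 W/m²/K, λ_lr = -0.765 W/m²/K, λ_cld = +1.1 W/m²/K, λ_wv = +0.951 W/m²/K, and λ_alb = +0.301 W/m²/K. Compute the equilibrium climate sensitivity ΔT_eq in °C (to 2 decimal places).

3.36 °C

Net feedback parameter λ = (−3.4) + (-0.765) + (+1.1) + (+0.951) + (+0.301) = -1.813 W/m²/K.
ΔT = −F/λ = −6.1/(-1.813) = 3.36 °C.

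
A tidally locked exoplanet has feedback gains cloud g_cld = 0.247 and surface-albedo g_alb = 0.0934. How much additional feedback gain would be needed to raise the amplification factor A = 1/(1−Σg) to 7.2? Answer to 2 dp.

0.52

Current total gain = 0.3404.
Target gain for A = 7.2: g* = 1 − 1/7.2 = 0.8611.
Additional gain needed = 0.8611 − 0.3404 = 0.52.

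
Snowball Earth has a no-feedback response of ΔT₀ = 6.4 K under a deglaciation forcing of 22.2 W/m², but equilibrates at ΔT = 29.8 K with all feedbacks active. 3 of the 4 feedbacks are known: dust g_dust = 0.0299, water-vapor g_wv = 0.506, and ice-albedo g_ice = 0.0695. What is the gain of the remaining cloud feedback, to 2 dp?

Amplification A = ΔT/ΔT₀ = 29.8/6.4 = 4.656.
Total gain g = 1 − 1/A = 1 − 1/4.656 = 0.7852.
Known gains sum to 0.0299 + 0.506 + 0.0695 = 0.6054.
g_cld = 0.7852 − 0.6054 = 0.18.

0.18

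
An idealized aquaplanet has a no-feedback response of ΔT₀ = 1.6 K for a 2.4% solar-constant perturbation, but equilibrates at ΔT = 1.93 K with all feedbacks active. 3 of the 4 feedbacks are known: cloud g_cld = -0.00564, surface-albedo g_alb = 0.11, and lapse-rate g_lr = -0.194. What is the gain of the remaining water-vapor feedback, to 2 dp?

0.26

Amplification A = ΔT/ΔT₀ = 1.93/1.6 = 1.206.
Total gain g = 1 − 1/A = 1 − 1/1.206 = 0.1708.
Known gains sum to -0.00564 + 0.11 − 0.194 = -0.08964.
g_wv = 0.1708 + 0.08964 = 0.26.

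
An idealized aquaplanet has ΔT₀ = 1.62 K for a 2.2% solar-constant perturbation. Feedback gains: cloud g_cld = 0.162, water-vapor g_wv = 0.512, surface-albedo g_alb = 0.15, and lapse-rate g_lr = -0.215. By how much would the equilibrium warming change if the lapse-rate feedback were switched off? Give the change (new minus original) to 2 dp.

5.06 K

Original: g = 0.609, ΔT = 1.62/(1−0.609) = 4.1432 K.
Without lapse-rate: g' = 0.824, ΔT' = 1.62/(1−0.824) = 9.2045 K.
Change = 9.2045 − 4.1432 = 5.06 K.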